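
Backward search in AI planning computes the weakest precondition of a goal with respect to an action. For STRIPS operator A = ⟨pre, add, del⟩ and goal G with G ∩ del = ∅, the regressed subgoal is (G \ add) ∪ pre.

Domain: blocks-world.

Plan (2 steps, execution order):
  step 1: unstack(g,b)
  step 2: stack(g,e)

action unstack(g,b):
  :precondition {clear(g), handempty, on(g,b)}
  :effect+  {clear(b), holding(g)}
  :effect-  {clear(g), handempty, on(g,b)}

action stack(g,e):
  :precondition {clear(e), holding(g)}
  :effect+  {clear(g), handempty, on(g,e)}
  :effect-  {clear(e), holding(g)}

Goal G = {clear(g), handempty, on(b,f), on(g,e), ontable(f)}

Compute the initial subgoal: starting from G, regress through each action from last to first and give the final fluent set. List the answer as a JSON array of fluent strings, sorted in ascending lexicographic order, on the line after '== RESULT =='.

Work backward from the goal:
  through step 2 (stack(g,e)): drop {clear(g), handempty, on(g,e)}, keep {on(b,f), ontable(f)}, require {clear(e), holding(g)}
    → {clear(e), holding(g), on(b,f), ontable(f)}
  through step 1 (unstack(g,b)): drop {holding(g)}, keep {clear(e), on(b,f), ontable(f)}, require {clear(g), handempty, on(g,b)}
    → {clear(e), clear(g), handempty, on(b,f), on(g,b), ontable(f)}

== RESULT ==
["clear(e)", "clear(g)", "handempty", "on(b,f)", "on(g,b)", "ontable(f)"]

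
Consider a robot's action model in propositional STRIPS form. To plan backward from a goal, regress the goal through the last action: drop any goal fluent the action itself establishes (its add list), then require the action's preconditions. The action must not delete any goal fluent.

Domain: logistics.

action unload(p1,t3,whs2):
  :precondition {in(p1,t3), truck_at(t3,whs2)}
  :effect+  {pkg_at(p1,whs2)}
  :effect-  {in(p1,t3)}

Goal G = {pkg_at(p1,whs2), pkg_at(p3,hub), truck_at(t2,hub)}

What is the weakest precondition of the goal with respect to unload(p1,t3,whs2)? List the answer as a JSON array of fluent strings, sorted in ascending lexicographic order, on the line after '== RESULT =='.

Regress:
  G ∩ del = {}  (empty — regression defined)
  G \ add = {pkg_at(p1,whs2), pkg_at(p3,hub), truck_at(t2,hub)} \ {pkg_at(p1,whs2)} = {pkg_at(p3,hub), truck_at(t2,hub)}
  ∪ pre   = {pkg_at(p3,hub), truck_at(t2,hub)} ∪ {in(p1,t3), truck_at(t3,whs2)}
          = {in(p1,t3), pkg_at(p3,hub), truck_at(t2,hub), truck_at(t3,whs2)}

== RESULT ==
["in(p1,t3)", "pkg_at(p3,hub)", "truck_at(t2,hub)", "truck_at(t3,whs2)"]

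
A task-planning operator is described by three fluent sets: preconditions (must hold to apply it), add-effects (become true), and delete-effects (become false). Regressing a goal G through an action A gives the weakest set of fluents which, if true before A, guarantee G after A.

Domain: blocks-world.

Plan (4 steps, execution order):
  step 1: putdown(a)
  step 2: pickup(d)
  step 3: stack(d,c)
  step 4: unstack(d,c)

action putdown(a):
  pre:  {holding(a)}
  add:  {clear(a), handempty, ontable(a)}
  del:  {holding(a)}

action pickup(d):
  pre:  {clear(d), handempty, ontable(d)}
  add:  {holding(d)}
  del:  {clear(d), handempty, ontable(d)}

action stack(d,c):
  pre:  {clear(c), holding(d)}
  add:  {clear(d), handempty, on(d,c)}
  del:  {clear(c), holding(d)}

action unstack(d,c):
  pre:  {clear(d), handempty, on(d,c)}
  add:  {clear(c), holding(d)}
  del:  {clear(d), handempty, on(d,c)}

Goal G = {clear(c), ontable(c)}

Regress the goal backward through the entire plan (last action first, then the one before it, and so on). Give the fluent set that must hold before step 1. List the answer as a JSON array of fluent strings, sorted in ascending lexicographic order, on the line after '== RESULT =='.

Work backward from the goal:
  through step 4 (unstack(d,c)): drop {clear(c)}, keep {ontable(c)}, require {clear(d), handempty, on(d,c)}
    → {clear(d), handempty, on(d,c), ontable(c)}
  through step 3 (stack(d,c)): drop {clear(d), handempty, on(d,c)}, keep {ontable(c)}, require {clear(c), holding(d)}
    → {clear(c), holding(d), ontable(c)}
  through step 2 (pickup(d)): drop {holding(d)}, keep {clear(c), ontable(c)}, require {clear(d), handempty, ontable(d)}
    → {clear(c), clear(d), handempty, ontable(c), ontable(d)}
  through step 1 (putdown(a)): drop {handempty}, keep {clear(c), clear(d), ontable(c), ontable(d)}, require {holding(a)}
    → {clear(c), clear(d), holding(a), ontable(c), ontable(d)}

== RESULT ==
["clear(c)", "clear(d)", "holding(a)", "ontable(c)", "ontable(d)"]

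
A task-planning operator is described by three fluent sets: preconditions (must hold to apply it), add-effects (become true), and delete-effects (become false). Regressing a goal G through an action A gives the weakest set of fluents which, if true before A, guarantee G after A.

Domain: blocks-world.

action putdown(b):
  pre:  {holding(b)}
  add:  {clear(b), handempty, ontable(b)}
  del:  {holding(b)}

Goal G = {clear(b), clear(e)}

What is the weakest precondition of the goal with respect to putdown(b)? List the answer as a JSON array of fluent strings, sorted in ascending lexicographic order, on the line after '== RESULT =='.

Compute (G \ add) ∪ pre:
  G ∩ del = {}  (empty — regression defined)
  G \ add = {clear(b), clear(e)} \ {clear(b), handempty, ontable(b)} = {clear(e)}
  ∪ pre   = {clear(e)} ∪ {holding(b)}
          = {clear(e), holding(b)}

== RESULT ==
["clear(e)", "holding(b)"]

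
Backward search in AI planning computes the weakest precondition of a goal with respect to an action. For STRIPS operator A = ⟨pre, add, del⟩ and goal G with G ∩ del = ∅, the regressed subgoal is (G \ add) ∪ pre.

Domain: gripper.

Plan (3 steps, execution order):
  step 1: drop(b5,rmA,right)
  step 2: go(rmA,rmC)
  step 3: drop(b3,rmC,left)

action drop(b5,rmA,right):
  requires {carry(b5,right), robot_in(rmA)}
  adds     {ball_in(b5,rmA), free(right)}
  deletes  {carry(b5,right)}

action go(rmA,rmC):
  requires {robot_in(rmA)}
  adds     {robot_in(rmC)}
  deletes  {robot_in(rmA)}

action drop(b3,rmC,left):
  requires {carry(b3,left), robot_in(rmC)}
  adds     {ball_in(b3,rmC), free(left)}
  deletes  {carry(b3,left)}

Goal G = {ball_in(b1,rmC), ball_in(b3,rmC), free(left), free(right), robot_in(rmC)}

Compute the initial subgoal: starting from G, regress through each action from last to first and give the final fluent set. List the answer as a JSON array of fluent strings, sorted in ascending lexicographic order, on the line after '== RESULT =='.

Regress step by step:
  through step 3 (drop(b3,rmC,left)): drop {ball_in(b3,rmC), free(left)}, keep {ball_in(b1,rmC), free(right), robot_in(rmC)}, require {carry(b3,left), robot_in(rmC)}
    → {ball_in(b1,rmC), carry(b3,left), free(right), robot_in(rmC)}
  through step 2 (go(rmA,rmC)): drop {robot_in(rmC)}, keep {ball_in(b1,rmC), carry(b3,left), free(right)}, require {robot_in(rmA)}
    → {ball_in(b1,rmC), carry(b3,left), free(right), robot_in(rmA)}
  through step 1 (drop(b5,rmA,right)): drop {free(right)}, keep {ball_in(b1,rmC), carry(b3,left), robot_in(rmA)}, require {carry(b5,right), robot_in(rmA)}
    → {ball_in(b1,rmC), carry(b3,left), carry(b5,right), robot_in(rmA)}

== RESULT ==
["ball_in(b1,rmC)", "carry(b3,left)", "carry(b5,right)", "robot_in(rmA)"]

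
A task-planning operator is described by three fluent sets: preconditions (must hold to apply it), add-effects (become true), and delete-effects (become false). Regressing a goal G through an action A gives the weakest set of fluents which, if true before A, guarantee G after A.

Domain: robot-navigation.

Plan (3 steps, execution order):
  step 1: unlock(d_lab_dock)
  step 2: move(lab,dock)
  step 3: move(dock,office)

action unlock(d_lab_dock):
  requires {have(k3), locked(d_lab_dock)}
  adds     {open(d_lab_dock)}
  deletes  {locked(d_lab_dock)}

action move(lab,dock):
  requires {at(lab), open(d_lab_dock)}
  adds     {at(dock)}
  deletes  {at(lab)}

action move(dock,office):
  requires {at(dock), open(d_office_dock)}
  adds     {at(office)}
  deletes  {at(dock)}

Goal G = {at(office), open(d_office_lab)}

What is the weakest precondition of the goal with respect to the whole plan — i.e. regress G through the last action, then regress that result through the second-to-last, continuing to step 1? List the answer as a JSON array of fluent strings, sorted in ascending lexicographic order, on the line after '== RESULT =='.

Work backward from the goal:
  through step 3 (move(dock,office)): drop {at(office)}, keep {open(d_office_lab)}, require {at(dock), open(d_office_dock)}
    → {at(dock), open(d_office_dock), open(d_office_lab)}
  through step 2 (move(lab,dock)): drop {at(dock)}, keep {open(d_office_dock), open(d_office_lab)}, require {at(lab), open(d_lab_dock)}
    → {at(lab), open(d_lab_dock), open(d_office_dock), open(d_office_lab)}
  through step 1 (unlock(d_lab_dock)): drop {open(d_lab_dock)}, keep {at(lab), open(d_office_dock), open(d_office_lab)}, require {have(k3), locked(d_lab_dock)}
    → {at(lab), have(k3), locked(d_lab_dock), open(d_office_dock), open(d_office_lab)}

== RESULT ==
["at(lab)", "have(k3)", "locked(d_lab_dock)", "open(d_office_dock)", "open(d_office_lab)"]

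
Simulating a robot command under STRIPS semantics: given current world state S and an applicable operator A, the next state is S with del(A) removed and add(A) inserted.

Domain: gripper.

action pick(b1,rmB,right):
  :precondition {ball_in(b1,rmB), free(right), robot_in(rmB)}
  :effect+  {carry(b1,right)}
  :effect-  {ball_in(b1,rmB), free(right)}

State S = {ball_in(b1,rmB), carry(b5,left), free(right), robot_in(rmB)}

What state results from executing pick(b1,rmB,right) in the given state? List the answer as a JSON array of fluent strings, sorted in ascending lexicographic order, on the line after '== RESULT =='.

Compute (S \ del) ∪ add:
  pre ⊆ S: {ball_in(b1,rmB), free(right), robot_in(rmB)} ⊆ S  — applicable
  S \ del = {carry(b5,left), robot_in(rmB)}
  ∪ add   = {carry(b1,right), carry(b5,left), robot_in(rmB)}

== RESULT ==
["carry(b1,right)", "carry(b5,left)", "robot_in(rmB)"]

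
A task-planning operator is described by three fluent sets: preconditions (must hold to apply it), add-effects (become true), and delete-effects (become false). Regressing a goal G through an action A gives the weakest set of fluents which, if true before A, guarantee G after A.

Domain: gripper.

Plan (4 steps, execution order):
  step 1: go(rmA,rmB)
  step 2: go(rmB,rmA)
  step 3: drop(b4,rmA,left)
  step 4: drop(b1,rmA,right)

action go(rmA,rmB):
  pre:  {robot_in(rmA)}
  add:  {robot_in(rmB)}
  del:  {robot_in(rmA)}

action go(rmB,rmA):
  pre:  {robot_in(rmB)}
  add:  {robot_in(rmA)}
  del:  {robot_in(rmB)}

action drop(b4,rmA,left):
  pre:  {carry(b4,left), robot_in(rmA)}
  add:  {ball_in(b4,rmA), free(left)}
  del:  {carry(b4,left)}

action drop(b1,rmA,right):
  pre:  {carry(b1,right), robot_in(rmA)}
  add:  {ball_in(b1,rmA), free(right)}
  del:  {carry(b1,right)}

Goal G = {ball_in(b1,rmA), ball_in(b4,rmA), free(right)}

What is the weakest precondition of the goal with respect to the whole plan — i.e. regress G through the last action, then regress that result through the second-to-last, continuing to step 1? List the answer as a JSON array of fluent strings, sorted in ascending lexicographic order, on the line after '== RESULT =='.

Regress step by step:
  through step 4 (drop(b1,rmA,right)): drop {ball_in(b1,rmA), free(right)}, keep {ball_in(b4,rmA)}, require {carry(b1,right), robot_in(rmA)}
    → {ball_in(b4,rmA), carry(b1,right), robot_in(rmA)}
  through step 3 (drop(b4,rmA,left)): drop {ball_in(b4,rmA)}, keep {carry(b1,right), robot_in(rmA)}, require {carry(b4,left), robot_in(rmA)}
    → {carry(b1,right), carry(b4,left), robot_in(rmA)}
  through step 2 (go(rmB,rmA)): drop {robot_in(rmA)}, keep {carry(b1,right), carry(b4,left)}, require {robot_in(rmB)}
    → {carry(b1,right), carry(b4,left), robot_in(rmB)}
  through step 1 (go(rmA,rmB)): drop {robot_in(rmB)}, keep {carry(b1,right), carry(b4,left)}, require {robot_in(rmA)}
    → {carry(b1,right), carry(b4,left), robot_in(rmA)}

== RESULT ==
["carry(b1,right)", "carry(b4,left)", "robot_in(rmA)"]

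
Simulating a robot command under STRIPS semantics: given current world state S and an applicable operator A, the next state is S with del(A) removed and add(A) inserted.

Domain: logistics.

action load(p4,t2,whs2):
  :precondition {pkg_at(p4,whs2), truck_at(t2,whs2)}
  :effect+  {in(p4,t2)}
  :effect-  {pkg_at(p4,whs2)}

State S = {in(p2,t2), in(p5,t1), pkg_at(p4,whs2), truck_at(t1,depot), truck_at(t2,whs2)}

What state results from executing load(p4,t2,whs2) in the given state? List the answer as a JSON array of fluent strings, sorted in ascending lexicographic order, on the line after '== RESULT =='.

Progress:
  pre ⊆ S: {pkg_at(p4,whs2), truck_at(t2,whs2)} ⊆ S  — applicable
  S \ del = {in(p2,t2), in(p5,t1), truck_at(t1,depot), truck_at(t2,whs2)}
  ∪ add   = {in(p2,t2), in(p4,t2), in(p5,t1), truck_at(t1,depot), truck_at(t2,whs2)}

== RESULT ==
["in(p2,t2)", "in(p4,t2)", "in(p5,t1)", "truck_at(t1,depot)", "truck_at(t2,whs2)"]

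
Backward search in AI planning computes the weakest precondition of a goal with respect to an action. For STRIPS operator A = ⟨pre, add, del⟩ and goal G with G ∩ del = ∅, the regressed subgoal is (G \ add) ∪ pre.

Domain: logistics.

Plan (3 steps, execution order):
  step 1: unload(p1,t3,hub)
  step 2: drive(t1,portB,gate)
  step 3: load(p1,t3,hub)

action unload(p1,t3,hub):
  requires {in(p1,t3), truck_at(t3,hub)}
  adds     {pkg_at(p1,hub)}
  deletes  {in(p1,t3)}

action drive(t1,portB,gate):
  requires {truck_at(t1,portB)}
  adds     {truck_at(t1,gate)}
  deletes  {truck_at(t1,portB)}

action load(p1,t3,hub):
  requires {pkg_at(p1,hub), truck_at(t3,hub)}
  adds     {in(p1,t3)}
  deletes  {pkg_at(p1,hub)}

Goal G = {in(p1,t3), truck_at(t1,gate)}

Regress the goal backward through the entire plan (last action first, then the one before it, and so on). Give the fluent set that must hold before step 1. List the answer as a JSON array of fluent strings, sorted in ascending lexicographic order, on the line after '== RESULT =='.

Work backward from the goal:
  through step 3 (load(p1,t3,hub)): drop {in(p1,t3)}, keep {truck_at(t1,gate)}, require {pkg_at(p1,hub), truck_at(t3,hub)}
    → {pkg_at(p1,hub), truck_at(t1,gate), truck_at(t3,hub)}
  through step 2 (drive(t1,portB,gate)): drop {truck_at(t1,gate)}, keep {pkg_at(p1,hub), truck_at(t3,hub)}, require {truck_at(t1,portB)}
    → {pkg_at(p1,hub), truck_at(t1,portB), truck_at(t3,hub)}
  through step 1 (unload(p1,t3,hub)): drop {pkg_at(p1,hub)}, keep {truck_at(t1,portB), truck_at(t3,hub)}, require {in(p1,t3), truck_at(t3,hub)}
    → {in(p1,t3), truck_at(t1,portB), truck_at(t3,hub)}

== RESULT ==
["in(p1,t3)", "truck_at(t1,portB)", "truck_at(t3,hub)"]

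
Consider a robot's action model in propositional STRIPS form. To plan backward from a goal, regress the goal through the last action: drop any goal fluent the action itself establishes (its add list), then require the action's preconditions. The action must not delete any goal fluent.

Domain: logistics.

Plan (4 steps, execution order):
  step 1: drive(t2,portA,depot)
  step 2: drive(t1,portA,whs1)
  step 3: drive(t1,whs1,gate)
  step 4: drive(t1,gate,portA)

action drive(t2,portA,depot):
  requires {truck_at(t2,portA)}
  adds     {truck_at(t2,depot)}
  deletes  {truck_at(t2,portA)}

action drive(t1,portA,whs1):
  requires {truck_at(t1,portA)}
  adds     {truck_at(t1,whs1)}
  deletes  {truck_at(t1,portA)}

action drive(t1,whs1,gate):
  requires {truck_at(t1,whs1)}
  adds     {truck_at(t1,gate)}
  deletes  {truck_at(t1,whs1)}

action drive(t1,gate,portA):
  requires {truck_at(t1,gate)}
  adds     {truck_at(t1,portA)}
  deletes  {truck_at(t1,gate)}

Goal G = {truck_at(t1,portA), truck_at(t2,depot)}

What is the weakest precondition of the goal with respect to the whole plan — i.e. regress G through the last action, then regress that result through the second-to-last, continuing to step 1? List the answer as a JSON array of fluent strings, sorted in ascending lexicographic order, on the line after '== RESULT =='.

Work backward from the goal:
  through step 4 (drive(t1,gate,portA)): drop {truck_at(t1,portA)}, keep {truck_at(t2,depot)}, require {truck_at(t1,gate)}
    → {truck_at(t1,gate), truck_at(t2,depot)}
  through step 3 (drive(t1,whs1,gate)): drop {truck_at(t1,gate)}, keep {truck_at(t2,depot)}, require {truck_at(t1,whs1)}
    → {truck_at(t1,whs1), truck_at(t2,depot)}
  through step 2 (drive(t1,portA,whs1)): drop {truck_at(t1,whs1)}, keep {truck_at(t2,depot)}, require {truck_at(t1,portA)}
    → {truck_at(t1,portA), truck_at(t2,depot)}
  through step 1 (drive(t2,portA,depot)): drop {truck_at(t2,depot)}, keep {truck_at(t1,portA)}, require {truck_at(t2,portA)}
    → {truck_at(t1,portA), truck_at(t2,portA)}

== RESULT ==
["truck_at(t1,portA)", "truck_at(t2,portA)"]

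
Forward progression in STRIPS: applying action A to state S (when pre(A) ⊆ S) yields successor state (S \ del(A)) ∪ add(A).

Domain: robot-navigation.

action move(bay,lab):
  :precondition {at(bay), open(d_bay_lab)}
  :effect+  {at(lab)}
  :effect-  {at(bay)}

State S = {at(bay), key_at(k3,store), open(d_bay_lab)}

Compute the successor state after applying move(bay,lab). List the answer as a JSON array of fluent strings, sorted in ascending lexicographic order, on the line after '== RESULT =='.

Progress:
  pre ⊆ S: {at(bay), open(d_bay_lab)} ⊆ S  — applicable
  S \ del = {key_at(k3,store), open(d_bay_lab)}
  ∪ add   = {at(lab), key_at(k3,store), open(d_bay_lab)}

== RESULT ==
["at(lab)", "key_at(k3,store)", "open(d_bay_lab)"]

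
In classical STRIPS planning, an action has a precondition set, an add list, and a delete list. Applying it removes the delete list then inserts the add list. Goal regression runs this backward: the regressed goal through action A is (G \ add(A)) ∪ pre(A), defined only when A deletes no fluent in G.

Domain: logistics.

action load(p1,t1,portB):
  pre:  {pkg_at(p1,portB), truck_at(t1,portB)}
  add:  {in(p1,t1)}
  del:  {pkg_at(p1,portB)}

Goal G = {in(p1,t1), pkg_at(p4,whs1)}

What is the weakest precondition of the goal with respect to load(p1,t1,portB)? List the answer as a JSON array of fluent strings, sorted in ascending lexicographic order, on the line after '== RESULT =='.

Regress:
  G ∩ del = {}  (empty — regression defined)
  G \ add = {in(p1,t1), pkg_at(p4,whs1)} \ {in(p1,t1)} = {pkg_at(p4,whs1)}
  ∪ pre   = {pkg_at(p4,whs1)} ∪ {pkg_at(p1,portB), truck_at(t1,portB)}
          = {pkg_at(p1,portB), pkg_at(p4,whs1), truck_at(t1,portB)}

== RESULT ==
["pkg_at(p1,portB)", "pkg_at(p4,whs1)", "truck_at(t1,portB)"]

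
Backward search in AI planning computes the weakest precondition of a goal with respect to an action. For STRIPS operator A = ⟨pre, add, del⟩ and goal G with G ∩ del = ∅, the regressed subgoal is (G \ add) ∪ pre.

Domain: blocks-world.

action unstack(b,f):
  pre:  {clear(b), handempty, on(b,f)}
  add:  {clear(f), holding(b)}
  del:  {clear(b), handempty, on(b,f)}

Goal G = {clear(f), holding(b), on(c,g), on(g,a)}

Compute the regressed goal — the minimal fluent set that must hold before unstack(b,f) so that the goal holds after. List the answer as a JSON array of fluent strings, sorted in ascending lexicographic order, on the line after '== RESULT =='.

Regress:
  G ∩ del = {}  (empty — regression defined)
  G \ add = {clear(f), holding(b), on(c,g), on(g,a)} \ {clear(f), holding(b)} = {on(c,g), on(g,a)}
  ∪ pre   = {on(c,g), on(g,a)} ∪ {clear(b), handempty, on(b,f)}
          = {clear(b), handempty, on(b,f), on(c,g), on(g,a)}

== RESULT ==
["clear(b)", "handempty", "on(b,f)", "on(c,g)", "on(g,a)"]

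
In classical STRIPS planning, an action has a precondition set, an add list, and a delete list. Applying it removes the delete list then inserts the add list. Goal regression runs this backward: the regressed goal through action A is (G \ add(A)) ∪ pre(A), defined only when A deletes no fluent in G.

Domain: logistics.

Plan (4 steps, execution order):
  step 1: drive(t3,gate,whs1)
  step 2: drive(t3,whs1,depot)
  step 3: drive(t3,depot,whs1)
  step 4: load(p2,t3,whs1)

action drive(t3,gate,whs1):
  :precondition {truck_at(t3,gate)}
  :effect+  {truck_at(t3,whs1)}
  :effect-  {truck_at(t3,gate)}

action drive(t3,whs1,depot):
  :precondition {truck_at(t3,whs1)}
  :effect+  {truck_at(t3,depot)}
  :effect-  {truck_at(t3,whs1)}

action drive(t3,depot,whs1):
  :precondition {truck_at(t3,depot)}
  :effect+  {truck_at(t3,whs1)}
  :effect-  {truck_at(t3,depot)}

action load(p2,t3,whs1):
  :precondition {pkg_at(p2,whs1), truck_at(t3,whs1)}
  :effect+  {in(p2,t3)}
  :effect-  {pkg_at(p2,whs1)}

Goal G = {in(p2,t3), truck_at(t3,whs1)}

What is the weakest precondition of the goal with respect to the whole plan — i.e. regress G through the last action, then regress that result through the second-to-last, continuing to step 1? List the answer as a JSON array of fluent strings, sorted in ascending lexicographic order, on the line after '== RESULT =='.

Regress step by step:
  through step 4 (load(p2,t3,whs1)): drop {in(p2,t3)}, keep {truck_at(t3,whs1)}, require {pkg_at(p2,whs1), truck_at(t3,whs1)}
    → {pkg_at(p2,whs1), truck_at(t3,whs1)}
  through step 3 (drive(t3,depot,whs1)): drop {truck_at(t3,whs1)}, keep {pkg_at(p2,whs1)}, require {truck_at(t3,depot)}
    → {pkg_at(p2,whs1), truck_at(t3,depot)}
  through step 2 (drive(t3,whs1,depot)): drop {truck_at(t3,depot)}, keep {pkg_at(p2,whs1)}, require {truck_at(t3,whs1)}
    → {pkg_at(p2,whs1), truck_at(t3,whs1)}
  through step 1 (drive(t3,gate,whs1)): drop {truck_at(t3,whs1)}, keep {pkg_at(p2,whs1)}, require {truck_at(t3,gate)}
    → {pkg_at(p2,whs1), truck_at(t3,gate)}

== RESULT ==
["pkg_at(p2,whs1)", "truck_at(t3,gate)"]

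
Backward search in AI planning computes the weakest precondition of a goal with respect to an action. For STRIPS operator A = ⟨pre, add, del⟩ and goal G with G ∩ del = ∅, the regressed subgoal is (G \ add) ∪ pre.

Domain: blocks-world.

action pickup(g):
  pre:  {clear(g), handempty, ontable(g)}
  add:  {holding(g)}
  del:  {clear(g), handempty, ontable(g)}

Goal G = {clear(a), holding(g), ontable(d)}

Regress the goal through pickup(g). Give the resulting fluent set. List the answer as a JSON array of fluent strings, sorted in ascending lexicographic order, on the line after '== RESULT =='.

Compute (G \ add) ∪ pre:
  G ∩ del = {}  (empty — regression defined)
  G \ add = {clear(a), holding(g), ontable(d)} \ {holding(g)} = {clear(a), ontable(d)}
  ∪ pre   = {clear(a), ontable(d)} ∪ {clear(g), handempty, ontable(g)}
          = {clear(a), clear(g), handempty, ontable(d), ontable(g)}

== RESULT ==
["clear(a)", "clear(g)", "handempty", "ontable(d)", "ontable(g)"]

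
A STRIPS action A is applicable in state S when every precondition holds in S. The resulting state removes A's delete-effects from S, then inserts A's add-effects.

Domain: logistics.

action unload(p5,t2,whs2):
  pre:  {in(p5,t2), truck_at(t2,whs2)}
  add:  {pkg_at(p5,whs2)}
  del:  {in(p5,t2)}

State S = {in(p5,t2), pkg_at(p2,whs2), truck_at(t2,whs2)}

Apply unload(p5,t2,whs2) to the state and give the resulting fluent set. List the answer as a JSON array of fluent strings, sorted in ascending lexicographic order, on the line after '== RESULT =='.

Compute (S \ del) ∪ add:
  pre ⊆ S: {in(p5,t2), truck_at(t2,whs2)} ⊆ S  — applicable
  S \ del = {pkg_at(p2,whs2), truck_at(t2,whs2)}
  ∪ add   = {pkg_at(p2,whs2), pkg_at(p5,whs2), truck_at(t2,whs2)}

== RESULT ==
["pkg_at(p2,whs2)", "pkg_at(p5,whs2)", "truck_at(t2,whs2)"]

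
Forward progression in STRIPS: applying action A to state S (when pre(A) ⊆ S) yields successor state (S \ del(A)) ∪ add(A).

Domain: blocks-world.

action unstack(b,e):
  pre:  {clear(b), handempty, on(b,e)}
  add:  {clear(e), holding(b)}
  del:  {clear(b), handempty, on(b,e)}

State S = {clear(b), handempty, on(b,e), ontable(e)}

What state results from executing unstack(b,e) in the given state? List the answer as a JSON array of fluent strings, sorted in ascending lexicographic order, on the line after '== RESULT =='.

Compute (S \ del) ∪ add:
  pre ⊆ S: {clear(b), handempty, on(b,e)} ⊆ S  — applicable
  S \ del = {ontable(e)}
  ∪ add   = {clear(e), holding(b), ontable(e)}

== RESULT ==
["clear(e)", "holding(b)", "ontable(e)"]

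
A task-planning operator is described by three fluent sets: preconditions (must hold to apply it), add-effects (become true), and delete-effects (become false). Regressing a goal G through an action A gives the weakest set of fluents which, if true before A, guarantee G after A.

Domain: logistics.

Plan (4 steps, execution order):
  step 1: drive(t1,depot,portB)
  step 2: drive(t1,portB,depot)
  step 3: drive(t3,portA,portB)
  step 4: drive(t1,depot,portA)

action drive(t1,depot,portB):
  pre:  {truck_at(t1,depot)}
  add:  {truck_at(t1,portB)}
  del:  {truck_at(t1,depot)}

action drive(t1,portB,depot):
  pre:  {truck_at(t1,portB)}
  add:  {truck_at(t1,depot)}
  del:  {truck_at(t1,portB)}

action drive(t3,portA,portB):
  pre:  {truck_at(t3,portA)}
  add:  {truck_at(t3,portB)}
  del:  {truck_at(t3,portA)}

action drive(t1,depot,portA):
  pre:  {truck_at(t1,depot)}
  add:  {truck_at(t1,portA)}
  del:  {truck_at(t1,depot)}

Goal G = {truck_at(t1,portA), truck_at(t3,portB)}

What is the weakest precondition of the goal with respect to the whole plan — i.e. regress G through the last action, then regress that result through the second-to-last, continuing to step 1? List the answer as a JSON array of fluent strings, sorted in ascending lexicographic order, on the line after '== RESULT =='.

Regress step by step:
  through step 4 (drive(t1,depot,portA)): drop {truck_at(t1,portA)}, keep {truck_at(t3,portB)}, require {truck_at(t1,depot)}
    → {truck_at(t1,depot), truck_at(t3,portB)}
  through step 3 (drive(t3,portA,portB)): drop {truck_at(t3,portB)}, keep {truck_at(t1,depot)}, require {truck_at(t3,portA)}
    → {truck_at(t1,depot), truck_at(t3,portA)}
  through step 2 (drive(t1,portB,depot)): drop {truck_at(t1,depot)}, keep {truck_at(t3,portA)}, require {truck_at(t1,portB)}
    → {truck_at(t1,portB), truck_at(t3,portA)}
  through step 1 (drive(t1,depot,portB)): drop {truck_at(t1,portB)}, keep {truck_at(t3,portA)}, require {truck_at(t1,depot)}
    → {truck_at(t1,depot), truck_at(t3,portA)}

== RESULT ==
["truck_at(t1,depot)", "truck_at(t3,portA)"]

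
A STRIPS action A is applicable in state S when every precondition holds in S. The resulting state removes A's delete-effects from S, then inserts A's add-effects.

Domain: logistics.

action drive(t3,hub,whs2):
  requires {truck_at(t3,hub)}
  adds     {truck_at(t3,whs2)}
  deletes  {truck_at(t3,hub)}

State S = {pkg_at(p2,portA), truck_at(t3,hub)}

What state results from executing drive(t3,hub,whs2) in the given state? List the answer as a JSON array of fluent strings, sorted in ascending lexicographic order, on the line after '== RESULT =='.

Progress:
  pre ⊆ S: {truck_at(t3,hub)} ⊆ S  — applicable
  S \ del = {pkg_at(p2,portA)}
  ∪ add   = {pkg_at(p2,portA), truck_at(t3,whs2)}

== RESULT ==
["pkg_at(p2,portA)", "truck_at(t3,whs2)"]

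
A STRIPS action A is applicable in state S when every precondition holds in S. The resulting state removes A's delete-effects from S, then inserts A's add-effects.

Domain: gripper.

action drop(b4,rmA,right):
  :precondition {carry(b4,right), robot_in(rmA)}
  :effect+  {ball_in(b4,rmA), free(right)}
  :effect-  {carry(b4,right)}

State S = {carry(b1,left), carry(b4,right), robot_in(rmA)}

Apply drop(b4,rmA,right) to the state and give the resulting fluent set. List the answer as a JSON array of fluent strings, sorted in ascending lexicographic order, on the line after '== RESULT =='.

Progress:
  pre ⊆ S: {carry(b4,right), robot_in(rmA)} ⊆ S  — applicable
  S \ del = {carry(b1,left), robot_in(rmA)}
  ∪ add   = {ball_in(b4,rmA), carry(b1,left), free(right), robot_in(rmA)}

== RESULT ==
["ball_in(b4,rmA)", "carry(b1,left)", "free(right)", "robot_in(rmA)"]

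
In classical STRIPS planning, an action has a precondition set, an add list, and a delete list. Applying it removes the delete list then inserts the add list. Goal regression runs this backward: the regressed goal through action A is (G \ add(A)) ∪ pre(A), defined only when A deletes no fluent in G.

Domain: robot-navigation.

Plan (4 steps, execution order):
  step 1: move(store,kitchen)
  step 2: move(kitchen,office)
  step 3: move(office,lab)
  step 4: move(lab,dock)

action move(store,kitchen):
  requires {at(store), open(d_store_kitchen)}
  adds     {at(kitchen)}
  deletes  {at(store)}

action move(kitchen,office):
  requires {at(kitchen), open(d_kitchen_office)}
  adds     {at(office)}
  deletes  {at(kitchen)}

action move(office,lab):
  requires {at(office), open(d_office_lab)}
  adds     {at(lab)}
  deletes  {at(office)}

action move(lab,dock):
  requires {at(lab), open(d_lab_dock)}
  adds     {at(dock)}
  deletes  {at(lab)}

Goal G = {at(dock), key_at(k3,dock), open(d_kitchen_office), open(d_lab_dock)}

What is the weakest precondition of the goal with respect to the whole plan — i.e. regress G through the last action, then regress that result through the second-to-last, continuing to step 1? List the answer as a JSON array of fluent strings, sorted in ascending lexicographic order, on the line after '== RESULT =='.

Work backward from the goal:
  through step 4 (move(lab,dock)): drop {at(dock)}, keep {key_at(k3,dock), open(d_kitchen_office), open(d_lab_dock)}, require {at(lab), open(d_lab_dock)}
    → {at(lab), key_at(k3,dock), open(d_kitchen_office), open(d_lab_dock)}
  through step 3 (move(office,lab)): drop {at(lab)}, keep {key_at(k3,dock), open(d_kitchen_office), open(d_lab_dock)}, require {at(office), open(d_office_lab)}
    → {at(office), key_at(k3,dock), open(d_kitchen_office), open(d_lab_dock), open(d_office_lab)}
  through step 2 (move(kitchen,office)): drop {at(office)}, keep {key_at(k3,dock), open(d_kitchen_office), open(d_lab_dock), open(d_office_lab)}, require {at(kitchen), open(d_kitchen_office)}
    → {at(kitchen), key_at(k3,dock), open(d_kitchen_office), open(d_lab_dock), open(d_office_lab)}
  through step 1 (move(store,kitchen)): drop {at(kitchen)}, keep {key_at(k3,dock), open(d_kitchen_office), open(d_lab_dock), open(d_office_lab)}, require {at(store), open(d_store_kitchen)}
    → {at(store), key_at(k3,dock), open(d_kitchen_office), open(d_lab_dock), open(d_office_lab), open(d_store_kitchen)}

== RESULT ==
["at(store)", "key_at(k3,dock)", "open(d_kitchen_office)", "open(d_lab_dock)", "open(d_office_lab)", "open(d_store_kitchen)"]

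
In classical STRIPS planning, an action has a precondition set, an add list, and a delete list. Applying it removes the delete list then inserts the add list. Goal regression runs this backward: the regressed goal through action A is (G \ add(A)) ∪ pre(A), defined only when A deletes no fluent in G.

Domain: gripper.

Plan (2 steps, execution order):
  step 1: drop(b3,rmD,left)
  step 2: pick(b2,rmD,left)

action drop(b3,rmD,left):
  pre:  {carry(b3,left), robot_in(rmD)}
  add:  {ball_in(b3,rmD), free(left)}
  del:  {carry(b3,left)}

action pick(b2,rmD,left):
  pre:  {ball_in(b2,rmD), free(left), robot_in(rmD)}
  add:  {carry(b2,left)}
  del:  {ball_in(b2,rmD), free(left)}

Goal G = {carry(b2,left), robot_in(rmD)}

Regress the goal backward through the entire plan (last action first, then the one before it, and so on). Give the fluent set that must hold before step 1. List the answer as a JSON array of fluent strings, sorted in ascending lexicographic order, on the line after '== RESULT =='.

Work backward from the goal:
  through step 2 (pick(b2,rmD,left)): drop {carry(b2,left)}, keep {robot_in(rmD)}, require {ball_in(b2,rmD), free(left), robot_in(rmD)}
    → {ball_in(b2,rmD), free(left), robot_in(rmD)}
  through step 1 (drop(b3,rmD,left)): drop {free(left)}, keep {ball_in(b2,rmD), robot_in(rmD)}, require {carry(b3,left), robot_in(rmD)}
    → {ball_in(b2,rmD), carry(b3,left), robot_in(rmD)}

== RESULT ==
["ball_in(b2,rmD)", "carry(b3,left)", "robot_in(rmD)"]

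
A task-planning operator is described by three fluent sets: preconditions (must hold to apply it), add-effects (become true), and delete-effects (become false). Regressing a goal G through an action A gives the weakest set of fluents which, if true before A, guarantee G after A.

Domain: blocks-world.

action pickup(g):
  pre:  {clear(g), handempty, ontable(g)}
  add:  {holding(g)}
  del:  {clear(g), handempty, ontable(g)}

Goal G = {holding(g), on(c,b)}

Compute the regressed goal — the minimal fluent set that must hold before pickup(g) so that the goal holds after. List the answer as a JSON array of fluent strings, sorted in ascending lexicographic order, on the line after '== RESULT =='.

Regress:
  G ∩ del = {}  (empty — regression defined)
  G \ add = {holding(g), on(c,b)} \ {holding(g)} = {on(c,b)}
  ∪ pre   = {on(c,b)} ∪ {clear(g), handempty, ontable(g)}
          = {clear(g), handempty, on(c,b), ontable(g)}

== RESULT ==
["clear(g)", "handempty", "on(c,b)", "ontable(g)"]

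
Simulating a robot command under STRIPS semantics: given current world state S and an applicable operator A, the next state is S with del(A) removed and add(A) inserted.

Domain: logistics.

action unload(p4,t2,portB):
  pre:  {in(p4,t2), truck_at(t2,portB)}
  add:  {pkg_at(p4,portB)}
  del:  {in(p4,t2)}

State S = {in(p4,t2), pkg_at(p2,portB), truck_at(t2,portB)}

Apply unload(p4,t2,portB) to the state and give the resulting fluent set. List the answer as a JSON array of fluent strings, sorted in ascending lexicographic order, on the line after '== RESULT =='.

Progress:
  pre ⊆ S: {in(p4,t2), truck_at(t2,portB)} ⊆ S  — applicable
  S \ del = {pkg_at(p2,portB), truck_at(t2,portB)}
  ∪ add   = {pkg_at(p2,portB), pkg_at(p4,portB), truck_at(t2,portB)}

== RESULT ==
["pkg_at(p2,portB)", "pkg_at(p4,portB)", "truck_at(t2,portB)"]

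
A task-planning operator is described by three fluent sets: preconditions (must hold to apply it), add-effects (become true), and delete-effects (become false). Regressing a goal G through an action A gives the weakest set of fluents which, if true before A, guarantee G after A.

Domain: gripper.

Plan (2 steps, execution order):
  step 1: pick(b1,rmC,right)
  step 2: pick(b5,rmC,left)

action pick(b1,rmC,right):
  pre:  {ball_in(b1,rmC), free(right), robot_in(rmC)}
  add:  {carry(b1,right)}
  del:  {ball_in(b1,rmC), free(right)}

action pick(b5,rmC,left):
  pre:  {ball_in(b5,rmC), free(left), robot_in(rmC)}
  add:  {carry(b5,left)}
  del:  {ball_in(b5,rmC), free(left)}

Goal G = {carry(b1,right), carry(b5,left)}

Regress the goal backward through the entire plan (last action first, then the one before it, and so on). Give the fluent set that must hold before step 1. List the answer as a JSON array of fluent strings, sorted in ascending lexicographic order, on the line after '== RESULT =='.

Regress step by step:
  through step 2 (pick(b5,rmC,left)): drop {carry(b5,left)}, keep {carry(b1,right)}, require {ball_in(b5,rmC), free(left), robot_in(rmC)}
    → {ball_in(b5,rmC), carry(b1,right), free(left), robot_in(rmC)}
  through step 1 (pick(b1,rmC,right)): drop {carry(b1,right)}, keep {ball_in(b5,rmC), free(left), robot_in(rmC)}, require {ball_in(b1,rmC), free(right), robot_in(rmC)}
    → {ball_in(b1,rmC), ball_in(b5,rmC), free(left), free(right), robot_in(rmC)}

== RESULT ==
["ball_in(b1,rmC)", "ball_in(b5,rmC)", "free(left)", "free(right)", "robot_in(rmC)"]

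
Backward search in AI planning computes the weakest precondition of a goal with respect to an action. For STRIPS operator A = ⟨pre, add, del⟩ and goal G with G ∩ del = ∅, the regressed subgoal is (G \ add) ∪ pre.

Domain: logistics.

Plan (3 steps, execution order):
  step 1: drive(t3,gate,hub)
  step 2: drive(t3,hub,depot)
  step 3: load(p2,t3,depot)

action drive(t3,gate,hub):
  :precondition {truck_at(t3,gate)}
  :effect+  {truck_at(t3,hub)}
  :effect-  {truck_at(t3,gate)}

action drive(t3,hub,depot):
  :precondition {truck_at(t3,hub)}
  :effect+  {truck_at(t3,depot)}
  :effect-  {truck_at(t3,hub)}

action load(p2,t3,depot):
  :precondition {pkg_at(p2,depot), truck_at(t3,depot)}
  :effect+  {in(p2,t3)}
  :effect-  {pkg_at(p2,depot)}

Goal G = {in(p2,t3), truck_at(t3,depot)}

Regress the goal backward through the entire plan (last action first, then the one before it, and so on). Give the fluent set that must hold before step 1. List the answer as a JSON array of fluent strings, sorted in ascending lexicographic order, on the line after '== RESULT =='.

Work backward from the goal:
  through step 3 (load(p2,t3,depot)): drop {in(p2,t3)}, keep {truck_at(t3,depot)}, require {pkg_at(p2,depot), truck_at(t3,depot)}
    → {pkg_at(p2,depot), truck_at(t3,depot)}
  through step 2 (drive(t3,hub,depot)): drop {truck_at(t3,depot)}, keep {pkg_at(p2,depot)}, require {truck_at(t3,hub)}
    → {pkg_at(p2,depot), truck_at(t3,hub)}
  through step 1 (drive(t3,gate,hub)): drop {truck_at(t3,hub)}, keep {pkg_at(p2,depot)}, require {truck_at(t3,gate)}
    → {pkg_at(p2,depot), truck_at(t3,gate)}

== RESULT ==
["pkg_at(p2,depot)", "truck_at(t3,gate)"]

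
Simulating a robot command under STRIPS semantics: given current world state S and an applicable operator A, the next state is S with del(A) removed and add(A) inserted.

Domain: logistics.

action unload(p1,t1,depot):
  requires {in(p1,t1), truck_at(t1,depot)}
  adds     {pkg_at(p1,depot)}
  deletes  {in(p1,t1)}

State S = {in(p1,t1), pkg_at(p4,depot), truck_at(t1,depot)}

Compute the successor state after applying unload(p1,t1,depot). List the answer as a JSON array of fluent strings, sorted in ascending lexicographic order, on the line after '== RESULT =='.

Compute (S \ del) ∪ add:
  pre ⊆ S: {in(p1,t1), truck_at(t1,depot)} ⊆ S  — applicable
  S \ del = {pkg_at(p4,depot), truck_at(t1,depot)}
  ∪ add   = {pkg_at(p1,depot), pkg_at(p4,depot), truck_at(t1,depot)}

== RESULT ==
["pkg_at(p1,depot)", "pkg_at(p4,depot)", "truck_at(t1,depot)"]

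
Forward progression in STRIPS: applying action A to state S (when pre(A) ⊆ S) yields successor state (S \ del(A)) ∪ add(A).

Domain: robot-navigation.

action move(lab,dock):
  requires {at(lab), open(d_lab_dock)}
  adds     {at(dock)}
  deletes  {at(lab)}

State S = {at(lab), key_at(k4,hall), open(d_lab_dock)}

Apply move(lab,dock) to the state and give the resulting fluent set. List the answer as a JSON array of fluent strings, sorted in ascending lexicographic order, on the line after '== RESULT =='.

Progress:
  pre ⊆ S: {at(lab), open(d_lab_dock)} ⊆ S  — applicable
  S \ del = {key_at(k4,hall), open(d_lab_dock)}
  ∪ add   = {at(dock), key_at(k4,hall), open(d_lab_dock)}

== RESULT ==
["at(dock)", "key_at(k4,hall)", "open(d_lab_dock)"]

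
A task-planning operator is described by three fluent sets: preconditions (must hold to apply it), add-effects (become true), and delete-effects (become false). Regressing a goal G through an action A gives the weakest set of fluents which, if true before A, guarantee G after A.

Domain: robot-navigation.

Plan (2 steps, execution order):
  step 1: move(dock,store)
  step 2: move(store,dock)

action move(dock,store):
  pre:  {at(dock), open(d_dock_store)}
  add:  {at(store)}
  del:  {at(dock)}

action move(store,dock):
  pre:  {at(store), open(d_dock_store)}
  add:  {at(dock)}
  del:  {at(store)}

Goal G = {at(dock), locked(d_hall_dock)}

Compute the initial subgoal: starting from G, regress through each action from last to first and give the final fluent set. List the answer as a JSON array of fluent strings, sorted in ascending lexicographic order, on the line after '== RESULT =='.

Work backward from the goal:
  through step 2 (move(store,dock)): drop {at(dock)}, keep {locked(d_hall_dock)}, require {at(store), open(d_dock_store)}
    → {at(store), locked(d_hall_dock), open(d_dock_store)}
  through step 1 (move(dock,store)): drop {at(store)}, keep {locked(d_hall_dock), open(d_dock_store)}, require {at(dock), open(d_dock_store)}
    → {at(dock), locked(d_hall_dock), open(d_dock_store)}

== RESULT ==
["at(dock)", "locked(d_hall_dock)", "open(d_dock_store)"]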